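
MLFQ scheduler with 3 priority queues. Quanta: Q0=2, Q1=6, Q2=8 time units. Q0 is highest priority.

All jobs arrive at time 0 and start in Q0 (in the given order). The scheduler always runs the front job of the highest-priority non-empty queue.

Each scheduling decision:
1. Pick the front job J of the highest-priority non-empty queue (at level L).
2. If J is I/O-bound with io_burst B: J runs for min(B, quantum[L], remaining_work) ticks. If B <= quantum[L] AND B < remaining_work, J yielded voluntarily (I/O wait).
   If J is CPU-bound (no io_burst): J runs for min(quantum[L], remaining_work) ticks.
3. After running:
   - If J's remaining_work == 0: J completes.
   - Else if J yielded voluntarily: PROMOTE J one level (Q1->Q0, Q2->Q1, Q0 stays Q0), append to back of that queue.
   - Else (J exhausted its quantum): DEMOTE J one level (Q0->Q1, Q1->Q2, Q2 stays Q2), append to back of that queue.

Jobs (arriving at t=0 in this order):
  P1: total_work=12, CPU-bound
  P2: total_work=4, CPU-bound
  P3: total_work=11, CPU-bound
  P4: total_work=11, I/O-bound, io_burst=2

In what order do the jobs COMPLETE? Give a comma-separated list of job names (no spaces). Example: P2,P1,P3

t=0-2: P1@Q0 runs 2, rem=10, quantum used, demote→Q1. Q0=[P2,P3,P4] Q1=[P1] Q2=[]
t=2-4: P2@Q0 runs 2, rem=2, quantum used, demote→Q1. Q0=[P3,P4] Q1=[P1,P2] Q2=[]
t=4-6: P3@Q0 runs 2, rem=9, quantum used, demote→Q1. Q0=[P4] Q1=[P1,P2,P3] Q2=[]
t=6-8: P4@Q0 runs 2, rem=9, I/O yield, promote→Q0. Q0=[P4] Q1=[P1,P2,P3] Q2=[]
t=8-10: P4@Q0 runs 2, rem=7, I/O yield, promote→Q0. Q0=[P4] Q1=[P1,P2,P3] Q2=[]
t=10-12: P4@Q0 runs 2, rem=5, I/O yield, promote→Q0. Q0=[P4] Q1=[P1,P2,P3] Q2=[]
t=12-14: P4@Q0 runs 2, rem=3, I/O yield, promote→Q0. Q0=[P4] Q1=[P1,P2,P3] Q2=[]
t=14-16: P4@Q0 runs 2, rem=1, I/O yield, promote→Q0. Q0=[P4] Q1=[P1,P2,P3] Q2=[]
t=16-17: P4@Q0 runs 1, rem=0, completes. Q0=[] Q1=[P1,P2,P3] Q2=[]
t=17-23: P1@Q1 runs 6, rem=4, quantum used, demote→Q2. Q0=[] Q1=[P2,P3] Q2=[P1]
t=23-25: P2@Q1 runs 2, rem=0, completes. Q0=[] Q1=[P3] Q2=[P1]
t=25-31: P3@Q1 runs 6, rem=3, quantum used, demote→Q2. Q0=[] Q1=[] Q2=[P1,P3]
t=31-35: P1@Q2 runs 4, rem=0, completes. Q0=[] Q1=[] Q2=[P3]
t=35-38: P3@Q2 runs 3, rem=0, completes. Q0=[] Q1=[] Q2=[]

Answer: P4,P2,P1,P3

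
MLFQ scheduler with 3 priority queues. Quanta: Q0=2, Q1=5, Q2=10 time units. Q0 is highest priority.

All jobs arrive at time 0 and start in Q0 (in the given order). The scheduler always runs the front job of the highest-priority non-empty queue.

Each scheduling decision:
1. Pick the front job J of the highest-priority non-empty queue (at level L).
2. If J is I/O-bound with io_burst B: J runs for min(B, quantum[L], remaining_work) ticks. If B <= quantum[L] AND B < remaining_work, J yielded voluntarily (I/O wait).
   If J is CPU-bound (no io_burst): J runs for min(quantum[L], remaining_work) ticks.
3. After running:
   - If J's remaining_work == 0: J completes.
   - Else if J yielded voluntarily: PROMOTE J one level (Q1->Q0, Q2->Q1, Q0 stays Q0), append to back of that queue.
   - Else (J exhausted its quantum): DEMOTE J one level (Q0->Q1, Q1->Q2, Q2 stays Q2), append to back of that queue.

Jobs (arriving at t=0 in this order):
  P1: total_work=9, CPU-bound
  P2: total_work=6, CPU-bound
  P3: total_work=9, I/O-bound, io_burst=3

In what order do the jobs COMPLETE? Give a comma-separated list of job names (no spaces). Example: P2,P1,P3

Answer: P2,P3,P1

Derivation:
t=0-2: P1@Q0 runs 2, rem=7, quantum used, demote→Q1. Q0=[P2,P3] Q1=[P1] Q2=[]
t=2-4: P2@Q0 runs 2, rem=4, quantum used, demote→Q1. Q0=[P3] Q1=[P1,P2] Q2=[]
t=4-6: P3@Q0 runs 2, rem=7, quantum used, demote→Q1. Q0=[] Q1=[P1,P2,P3] Q2=[]
t=6-11: P1@Q1 runs 5, rem=2, quantum used, demote→Q2. Q0=[] Q1=[P2,P3] Q2=[P1]
t=11-15: P2@Q1 runs 4, rem=0, completes. Q0=[] Q1=[P3] Q2=[P1]
t=15-18: P3@Q1 runs 3, rem=4, I/O yield, promote→Q0. Q0=[P3] Q1=[] Q2=[P1]
t=18-20: P3@Q0 runs 2, rem=2, quantum used, demote→Q1. Q0=[] Q1=[P3] Q2=[P1]
t=20-22: P3@Q1 runs 2, rem=0, completes. Q0=[] Q1=[] Q2=[P1]
t=22-24: P1@Q2 runs 2, rem=0, completes. Q0=[] Q1=[] Q2=[]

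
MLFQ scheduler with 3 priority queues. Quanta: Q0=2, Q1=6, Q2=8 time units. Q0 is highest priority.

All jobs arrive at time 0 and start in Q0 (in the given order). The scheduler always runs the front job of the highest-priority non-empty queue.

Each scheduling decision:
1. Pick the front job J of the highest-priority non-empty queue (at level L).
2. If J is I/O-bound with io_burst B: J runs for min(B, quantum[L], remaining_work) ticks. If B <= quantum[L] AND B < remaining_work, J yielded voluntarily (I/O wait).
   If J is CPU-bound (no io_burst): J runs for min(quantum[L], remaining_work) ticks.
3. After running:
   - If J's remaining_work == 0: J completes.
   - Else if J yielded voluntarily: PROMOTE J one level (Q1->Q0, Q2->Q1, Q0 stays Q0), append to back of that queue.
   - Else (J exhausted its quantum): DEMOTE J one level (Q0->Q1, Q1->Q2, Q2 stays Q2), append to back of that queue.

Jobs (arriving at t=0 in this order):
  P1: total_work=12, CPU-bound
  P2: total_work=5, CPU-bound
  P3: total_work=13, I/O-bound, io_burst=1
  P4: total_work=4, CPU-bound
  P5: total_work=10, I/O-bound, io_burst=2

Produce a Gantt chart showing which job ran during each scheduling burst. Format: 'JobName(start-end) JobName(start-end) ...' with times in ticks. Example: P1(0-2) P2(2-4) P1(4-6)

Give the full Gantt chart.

t=0-2: P1@Q0 runs 2, rem=10, quantum used, demote→Q1. Q0=[P2,P3,P4,P5] Q1=[P1] Q2=[]
t=2-4: P2@Q0 runs 2, rem=3, quantum used, demote→Q1. Q0=[P3,P4,P5] Q1=[P1,P2] Q2=[]
t=4-5: P3@Q0 runs 1, rem=12, I/O yield, promote→Q0. Q0=[P4,P5,P3] Q1=[P1,P2] Q2=[]
t=5-7: P4@Q0 runs 2, rem=2, quantum used, demote→Q1. Q0=[P5,P3] Q1=[P1,P2,P4] Q2=[]
t=7-9: P5@Q0 runs 2, rem=8, I/O yield, promote→Q0. Q0=[P3,P5] Q1=[P1,P2,P4] Q2=[]
t=9-10: P3@Q0 runs 1, rem=11, I/O yield, promote→Q0. Q0=[P5,P3] Q1=[P1,P2,P4] Q2=[]
t=10-12: P5@Q0 runs 2, rem=6, I/O yield, promote→Q0. Q0=[P3,P5] Q1=[P1,P2,P4] Q2=[]
t=12-13: P3@Q0 runs 1, rem=10, I/O yield, promote→Q0. Q0=[P5,P3] Q1=[P1,P2,P4] Q2=[]
t=13-15: P5@Q0 runs 2, rem=4, I/O yield, promote→Q0. Q0=[P3,P5] Q1=[P1,P2,P4] Q2=[]
t=15-16: P3@Q0 runs 1, rem=9, I/O yield, promote→Q0. Q0=[P5,P3] Q1=[P1,P2,P4] Q2=[]
t=16-18: P5@Q0 runs 2, rem=2, I/O yield, promote→Q0. Q0=[P3,P5] Q1=[P1,P2,P4] Q2=[]
t=18-19: P3@Q0 runs 1, rem=8, I/O yield, promote→Q0. Q0=[P5,P3] Q1=[P1,P2,P4] Q2=[]
t=19-21: P5@Q0 runs 2, rem=0, completes. Q0=[P3] Q1=[P1,P2,P4] Q2=[]
t=21-22: P3@Q0 runs 1, rem=7, I/O yield, promote→Q0. Q0=[P3] Q1=[P1,P2,P4] Q2=[]
t=22-23: P3@Q0 runs 1, rem=6, I/O yield, promote→Q0. Q0=[P3] Q1=[P1,P2,P4] Q2=[]
t=23-24: P3@Q0 runs 1, rem=5, I/O yield, promote→Q0. Q0=[P3] Q1=[P1,P2,P4] Q2=[]
t=24-25: P3@Q0 runs 1, rem=4, I/O yield, promote→Q0. Q0=[P3] Q1=[P1,P2,P4] Q2=[]
t=25-26: P3@Q0 runs 1, rem=3, I/O yield, promote→Q0. Q0=[P3] Q1=[P1,P2,P4] Q2=[]
t=26-27: P3@Q0 runs 1, rem=2, I/O yield, promote→Q0. Q0=[P3] Q1=[P1,P2,P4] Q2=[]
t=27-28: P3@Q0 runs 1, rem=1, I/O yield, promote→Q0. Q0=[P3] Q1=[P1,P2,P4] Q2=[]
t=28-29: P3@Q0 runs 1, rem=0, completes. Q0=[] Q1=[P1,P2,P4] Q2=[]
t=29-35: P1@Q1 runs 6, rem=4, quantum used, demote→Q2. Q0=[] Q1=[P2,P4] Q2=[P1]
t=35-38: P2@Q1 runs 3, rem=0, completes. Q0=[] Q1=[P4] Q2=[P1]
t=38-40: P4@Q1 runs 2, rem=0, completes. Q0=[] Q1=[] Q2=[P1]
t=40-44: P1@Q2 runs 4, rem=0, completes. Q0=[] Q1=[] Q2=[]

Answer: P1(0-2) P2(2-4) P3(4-5) P4(5-7) P5(7-9) P3(9-10) P5(10-12) P3(12-13) P5(13-15) P3(15-16) P5(16-18) P3(18-19) P5(19-21) P3(21-22) P3(22-23) P3(23-24) P3(24-25) P3(25-26) P3(26-27) P3(27-28) P3(28-29) P1(29-35) P2(35-38) P4(38-40) P1(40-44)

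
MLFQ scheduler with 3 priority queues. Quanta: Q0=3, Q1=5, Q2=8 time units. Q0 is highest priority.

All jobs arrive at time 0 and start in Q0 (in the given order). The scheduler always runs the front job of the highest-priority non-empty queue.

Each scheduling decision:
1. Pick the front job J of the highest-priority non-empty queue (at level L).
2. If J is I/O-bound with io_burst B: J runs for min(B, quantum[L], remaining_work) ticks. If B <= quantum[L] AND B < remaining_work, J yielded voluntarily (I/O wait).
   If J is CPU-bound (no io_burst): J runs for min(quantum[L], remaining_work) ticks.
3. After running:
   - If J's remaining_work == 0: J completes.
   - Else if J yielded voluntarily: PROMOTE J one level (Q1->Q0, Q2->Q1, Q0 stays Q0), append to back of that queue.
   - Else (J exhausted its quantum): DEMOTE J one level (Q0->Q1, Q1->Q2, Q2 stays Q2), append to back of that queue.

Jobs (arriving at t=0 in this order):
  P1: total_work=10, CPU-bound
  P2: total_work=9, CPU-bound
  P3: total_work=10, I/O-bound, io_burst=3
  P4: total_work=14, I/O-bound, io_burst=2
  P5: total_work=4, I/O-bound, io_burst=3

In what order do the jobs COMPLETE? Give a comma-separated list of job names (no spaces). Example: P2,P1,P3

Answer: P5,P3,P4,P1,P2

Derivation:
t=0-3: P1@Q0 runs 3, rem=7, quantum used, demote→Q1. Q0=[P2,P3,P4,P5] Q1=[P1] Q2=[]
t=3-6: P2@Q0 runs 3, rem=6, quantum used, demote→Q1. Q0=[P3,P4,P5] Q1=[P1,P2] Q2=[]
t=6-9: P3@Q0 runs 3, rem=7, I/O yield, promote→Q0. Q0=[P4,P5,P3] Q1=[P1,P2] Q2=[]
t=9-11: P4@Q0 runs 2, rem=12, I/O yield, promote→Q0. Q0=[P5,P3,P4] Q1=[P1,P2] Q2=[]
t=11-14: P5@Q0 runs 3, rem=1, I/O yield, promote→Q0. Q0=[P3,P4,P5] Q1=[P1,P2] Q2=[]
t=14-17: P3@Q0 runs 3, rem=4, I/O yield, promote→Q0. Q0=[P4,P5,P3] Q1=[P1,P2] Q2=[]
t=17-19: P4@Q0 runs 2, rem=10, I/O yield, promote→Q0. Q0=[P5,P3,P4] Q1=[P1,P2] Q2=[]
t=19-20: P5@Q0 runs 1, rem=0, completes. Q0=[P3,P4] Q1=[P1,P2] Q2=[]
t=20-23: P3@Q0 runs 3, rem=1, I/O yield, promote→Q0. Q0=[P4,P3] Q1=[P1,P2] Q2=[]
t=23-25: P4@Q0 runs 2, rem=8, I/O yield, promote→Q0. Q0=[P3,P4] Q1=[P1,P2] Q2=[]
t=25-26: P3@Q0 runs 1, rem=0, completes. Q0=[P4] Q1=[P1,P2] Q2=[]
t=26-28: P4@Q0 runs 2, rem=6, I/O yield, promote→Q0. Q0=[P4] Q1=[P1,P2] Q2=[]
t=28-30: P4@Q0 runs 2, rem=4, I/O yield, promote→Q0. Q0=[P4] Q1=[P1,P2] Q2=[]
t=30-32: P4@Q0 runs 2, rem=2, I/O yield, promote→Q0. Q0=[P4] Q1=[P1,P2] Q2=[]
t=32-34: P4@Q0 runs 2, rem=0, completes. Q0=[] Q1=[P1,P2] Q2=[]
t=34-39: P1@Q1 runs 5, rem=2, quantum used, demote→Q2. Q0=[] Q1=[P2] Q2=[P1]
t=39-44: P2@Q1 runs 5, rem=1, quantum used, demote→Q2. Q0=[] Q1=[] Q2=[P1,P2]
t=44-46: P1@Q2 runs 2, rem=0, completes. Q0=[] Q1=[] Q2=[P2]
t=46-47: P2@Q2 runs 1, rem=0, completes. Q0=[] Q1=[] Q2=[]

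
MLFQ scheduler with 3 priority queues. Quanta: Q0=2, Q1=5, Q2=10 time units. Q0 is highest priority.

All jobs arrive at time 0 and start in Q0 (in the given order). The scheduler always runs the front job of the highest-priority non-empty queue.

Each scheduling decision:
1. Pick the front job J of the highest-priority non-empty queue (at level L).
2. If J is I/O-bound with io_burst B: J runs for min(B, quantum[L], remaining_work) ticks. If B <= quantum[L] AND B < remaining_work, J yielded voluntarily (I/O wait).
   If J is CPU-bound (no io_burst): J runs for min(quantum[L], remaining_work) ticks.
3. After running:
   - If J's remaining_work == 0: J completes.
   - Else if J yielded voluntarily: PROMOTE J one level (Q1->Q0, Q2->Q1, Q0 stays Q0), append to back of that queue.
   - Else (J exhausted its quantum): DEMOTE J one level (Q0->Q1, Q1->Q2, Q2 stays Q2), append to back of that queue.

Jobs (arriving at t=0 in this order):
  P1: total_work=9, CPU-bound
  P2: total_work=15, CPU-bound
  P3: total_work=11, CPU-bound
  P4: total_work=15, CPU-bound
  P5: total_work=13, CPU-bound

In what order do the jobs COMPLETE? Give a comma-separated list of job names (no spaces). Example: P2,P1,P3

t=0-2: P1@Q0 runs 2, rem=7, quantum used, demote→Q1. Q0=[P2,P3,P4,P5] Q1=[P1] Q2=[]
t=2-4: P2@Q0 runs 2, rem=13, quantum used, demote→Q1. Q0=[P3,P4,P5] Q1=[P1,P2] Q2=[]
t=4-6: P3@Q0 runs 2, rem=9, quantum used, demote→Q1. Q0=[P4,P5] Q1=[P1,P2,P3] Q2=[]
t=6-8: P4@Q0 runs 2, rem=13, quantum used, demote→Q1. Q0=[P5] Q1=[P1,P2,P3,P4] Q2=[]
t=8-10: P5@Q0 runs 2, rem=11, quantum used, demote→Q1. Q0=[] Q1=[P1,P2,P3,P4,P5] Q2=[]
t=10-15: P1@Q1 runs 5, rem=2, quantum used, demote→Q2. Q0=[] Q1=[P2,P3,P4,P5] Q2=[P1]
t=15-20: P2@Q1 runs 5, rem=8, quantum used, demote→Q2. Q0=[] Q1=[P3,P4,P5] Q2=[P1,P2]
t=20-25: P3@Q1 runs 5, rem=4, quantum used, demote→Q2. Q0=[] Q1=[P4,P5] Q2=[P1,P2,P3]
t=25-30: P4@Q1 runs 5, rem=8, quantum used, demote→Q2. Q0=[] Q1=[P5] Q2=[P1,P2,P3,P4]
t=30-35: P5@Q1 runs 5, rem=6, quantum used, demote→Q2. Q0=[] Q1=[] Q2=[P1,P2,P3,P4,P5]
t=35-37: P1@Q2 runs 2, rem=0, completes. Q0=[] Q1=[] Q2=[P2,P3,P4,P5]
t=37-45: P2@Q2 runs 8, rem=0, completes. Q0=[] Q1=[] Q2=[P3,P4,P5]
t=45-49: P3@Q2 runs 4, rem=0, completes. Q0=[] Q1=[] Q2=[P4,P5]
t=49-57: P4@Q2 runs 8, rem=0, completes. Q0=[] Q1=[] Q2=[P5]
t=57-63: P5@Q2 runs 6, rem=0, completes. Q0=[] Q1=[] Q2=[]

Answer: P1,P2,P3,P4,P5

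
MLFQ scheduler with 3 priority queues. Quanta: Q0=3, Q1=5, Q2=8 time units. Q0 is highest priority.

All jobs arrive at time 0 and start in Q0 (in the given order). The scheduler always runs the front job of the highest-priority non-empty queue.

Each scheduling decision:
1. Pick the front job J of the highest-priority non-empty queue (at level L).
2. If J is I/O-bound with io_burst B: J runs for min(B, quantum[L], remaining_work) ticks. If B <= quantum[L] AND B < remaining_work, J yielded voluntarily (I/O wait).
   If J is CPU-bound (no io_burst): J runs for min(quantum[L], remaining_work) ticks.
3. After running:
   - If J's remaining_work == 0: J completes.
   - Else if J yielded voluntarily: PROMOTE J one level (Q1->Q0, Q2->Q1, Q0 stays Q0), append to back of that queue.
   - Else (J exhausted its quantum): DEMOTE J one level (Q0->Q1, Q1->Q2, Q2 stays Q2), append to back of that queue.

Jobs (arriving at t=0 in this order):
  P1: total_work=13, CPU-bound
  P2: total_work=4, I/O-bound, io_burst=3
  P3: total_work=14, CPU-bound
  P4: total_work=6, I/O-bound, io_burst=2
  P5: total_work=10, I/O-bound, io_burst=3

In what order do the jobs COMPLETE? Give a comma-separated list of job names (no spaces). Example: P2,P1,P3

Answer: P2,P4,P5,P1,P3

Derivation:
t=0-3: P1@Q0 runs 3, rem=10, quantum used, demote→Q1. Q0=[P2,P3,P4,P5] Q1=[P1] Q2=[]
t=3-6: P2@Q0 runs 3, rem=1, I/O yield, promote→Q0. Q0=[P3,P4,P5,P2] Q1=[P1] Q2=[]
t=6-9: P3@Q0 runs 3, rem=11, quantum used, demote→Q1. Q0=[P4,P5,P2] Q1=[P1,P3] Q2=[]
t=9-11: P4@Q0 runs 2, rem=4, I/O yield, promote→Q0. Q0=[P5,P2,P4] Q1=[P1,P3] Q2=[]
t=11-14: P5@Q0 runs 3, rem=7, I/O yield, promote→Q0. Q0=[P2,P4,P5] Q1=[P1,P3] Q2=[]
t=14-15: P2@Q0 runs 1, rem=0, completes. Q0=[P4,P5] Q1=[P1,P3] Q2=[]
t=15-17: P4@Q0 runs 2, rem=2, I/O yield, promote→Q0. Q0=[P5,P4] Q1=[P1,P3] Q2=[]
t=17-20: P5@Q0 runs 3, rem=4, I/O yield, promote→Q0. Q0=[P4,P5] Q1=[P1,P3] Q2=[]
t=20-22: P4@Q0 runs 2, rem=0, completes. Q0=[P5] Q1=[P1,P3] Q2=[]
t=22-25: P5@Q0 runs 3, rem=1, I/O yield, promote→Q0. Q0=[P5] Q1=[P1,P3] Q2=[]
t=25-26: P5@Q0 runs 1, rem=0, completes. Q0=[] Q1=[P1,P3] Q2=[]
t=26-31: P1@Q1 runs 5, rem=5, quantum used, demote→Q2. Q0=[] Q1=[P3] Q2=[P1]
t=31-36: P3@Q1 runs 5, rem=6, quantum used, demote→Q2. Q0=[] Q1=[] Q2=[P1,P3]
t=36-41: P1@Q2 runs 5, rem=0, completes. Q0=[] Q1=[] Q2=[P3]
t=41-47: P3@Q2 runs 6, rem=0, completes. Q0=[] Q1=[] Q2=[]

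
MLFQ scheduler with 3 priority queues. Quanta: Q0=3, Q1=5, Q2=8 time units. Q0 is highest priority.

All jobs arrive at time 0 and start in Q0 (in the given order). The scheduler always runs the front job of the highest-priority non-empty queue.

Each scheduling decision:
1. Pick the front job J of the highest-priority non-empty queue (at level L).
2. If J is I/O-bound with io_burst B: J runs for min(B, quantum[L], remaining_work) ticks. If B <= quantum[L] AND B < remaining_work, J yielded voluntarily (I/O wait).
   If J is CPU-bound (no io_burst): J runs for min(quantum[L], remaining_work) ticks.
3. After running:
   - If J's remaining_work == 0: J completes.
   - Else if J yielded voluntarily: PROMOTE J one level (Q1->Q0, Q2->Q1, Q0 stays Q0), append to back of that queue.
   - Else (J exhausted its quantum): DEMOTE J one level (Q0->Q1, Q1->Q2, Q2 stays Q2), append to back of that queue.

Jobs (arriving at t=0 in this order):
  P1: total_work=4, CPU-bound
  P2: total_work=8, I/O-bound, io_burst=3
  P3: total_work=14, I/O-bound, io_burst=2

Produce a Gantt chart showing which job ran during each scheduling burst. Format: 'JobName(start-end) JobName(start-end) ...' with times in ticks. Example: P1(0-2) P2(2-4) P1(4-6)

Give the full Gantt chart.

t=0-3: P1@Q0 runs 3, rem=1, quantum used, demote→Q1. Q0=[P2,P3] Q1=[P1] Q2=[]
t=3-6: P2@Q0 runs 3, rem=5, I/O yield, promote→Q0. Q0=[P3,P2] Q1=[P1] Q2=[]
t=6-8: P3@Q0 runs 2, rem=12, I/O yield, promote→Q0. Q0=[P2,P3] Q1=[P1] Q2=[]
t=8-11: P2@Q0 runs 3, rem=2, I/O yield, promote→Q0. Q0=[P3,P2] Q1=[P1] Q2=[]
t=11-13: P3@Q0 runs 2, rem=10, I/O yield, promote→Q0. Q0=[P2,P3] Q1=[P1] Q2=[]
t=13-15: P2@Q0 runs 2, rem=0, completes. Q0=[P3] Q1=[P1] Q2=[]
t=15-17: P3@Q0 runs 2, rem=8, I/O yield, promote→Q0. Q0=[P3] Q1=[P1] Q2=[]
t=17-19: P3@Q0 runs 2, rem=6, I/O yield, promote→Q0. Q0=[P3] Q1=[P1] Q2=[]
t=19-21: P3@Q0 runs 2, rem=4, I/O yield, promote→Q0. Q0=[P3] Q1=[P1] Q2=[]
t=21-23: P3@Q0 runs 2, rem=2, I/O yield, promote→Q0. Q0=[P3] Q1=[P1] Q2=[]
t=23-25: P3@Q0 runs 2, rem=0, completes. Q0=[] Q1=[P1] Q2=[]
t=25-26: P1@Q1 runs 1, rem=0, completes. Q0=[] Q1=[] Q2=[]

Answer: P1(0-3) P2(3-6) P3(6-8) P2(8-11) P3(11-13) P2(13-15) P3(15-17) P3(17-19) P3(19-21) P3(21-23) P3(23-25) P1(25-26)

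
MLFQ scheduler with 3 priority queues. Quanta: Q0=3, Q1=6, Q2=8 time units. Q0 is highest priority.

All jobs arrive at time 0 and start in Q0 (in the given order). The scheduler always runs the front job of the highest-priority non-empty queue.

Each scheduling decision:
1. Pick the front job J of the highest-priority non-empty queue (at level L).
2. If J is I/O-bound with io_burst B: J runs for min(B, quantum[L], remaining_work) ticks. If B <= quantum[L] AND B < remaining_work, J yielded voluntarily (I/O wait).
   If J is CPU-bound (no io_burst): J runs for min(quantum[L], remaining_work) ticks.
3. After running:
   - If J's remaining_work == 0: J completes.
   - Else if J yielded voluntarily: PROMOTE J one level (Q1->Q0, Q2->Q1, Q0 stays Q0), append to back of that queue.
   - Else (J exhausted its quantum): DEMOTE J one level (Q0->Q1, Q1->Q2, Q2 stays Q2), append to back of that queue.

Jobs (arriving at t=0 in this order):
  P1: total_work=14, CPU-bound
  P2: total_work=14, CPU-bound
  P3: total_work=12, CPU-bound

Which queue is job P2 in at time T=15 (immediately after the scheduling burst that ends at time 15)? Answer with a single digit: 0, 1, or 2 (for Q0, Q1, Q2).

t=0-3: P1@Q0 runs 3, rem=11, quantum used, demote→Q1. Q0=[P2,P3] Q1=[P1] Q2=[]
t=3-6: P2@Q0 runs 3, rem=11, quantum used, demote→Q1. Q0=[P3] Q1=[P1,P2] Q2=[]
t=6-9: P3@Q0 runs 3, rem=9, quantum used, demote→Q1. Q0=[] Q1=[P1,P2,P3] Q2=[]
t=9-15: P1@Q1 runs 6, rem=5, quantum used, demote→Q2. Q0=[] Q1=[P2,P3] Q2=[P1]
t=15-21: P2@Q1 runs 6, rem=5, quantum used, demote→Q2. Q0=[] Q1=[P3] Q2=[P1,P2]
t=21-27: P3@Q1 runs 6, rem=3, quantum used, demote→Q2. Q0=[] Q1=[] Q2=[P1,P2,P3]
t=27-32: P1@Q2 runs 5, rem=0, completes. Q0=[] Q1=[] Q2=[P2,P3]
t=32-37: P2@Q2 runs 5, rem=0, completes. Q0=[] Q1=[] Q2=[P3]
t=37-40: P3@Q2 runs 3, rem=0, completes. Q0=[] Q1=[] Q2=[]

Answer: 1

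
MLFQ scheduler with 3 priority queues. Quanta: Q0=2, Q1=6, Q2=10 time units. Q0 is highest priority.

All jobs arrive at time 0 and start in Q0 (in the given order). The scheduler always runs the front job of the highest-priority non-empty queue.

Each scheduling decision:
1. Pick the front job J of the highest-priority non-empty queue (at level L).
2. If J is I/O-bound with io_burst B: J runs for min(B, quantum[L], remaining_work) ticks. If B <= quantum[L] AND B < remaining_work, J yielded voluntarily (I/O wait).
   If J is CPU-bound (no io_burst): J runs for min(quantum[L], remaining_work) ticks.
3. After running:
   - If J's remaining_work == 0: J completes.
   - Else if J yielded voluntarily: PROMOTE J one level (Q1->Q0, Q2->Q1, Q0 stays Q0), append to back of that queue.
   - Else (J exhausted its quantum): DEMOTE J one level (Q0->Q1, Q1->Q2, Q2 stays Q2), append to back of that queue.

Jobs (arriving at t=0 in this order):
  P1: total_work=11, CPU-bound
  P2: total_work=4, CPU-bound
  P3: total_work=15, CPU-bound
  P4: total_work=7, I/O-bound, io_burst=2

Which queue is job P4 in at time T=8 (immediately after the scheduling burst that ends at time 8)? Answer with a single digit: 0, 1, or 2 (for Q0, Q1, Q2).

t=0-2: P1@Q0 runs 2, rem=9, quantum used, demote→Q1. Q0=[P2,P3,P4] Q1=[P1] Q2=[]
t=2-4: P2@Q0 runs 2, rem=2, quantum used, demote→Q1. Q0=[P3,P4] Q1=[P1,P2] Q2=[]
t=4-6: P3@Q0 runs 2, rem=13, quantum used, demote→Q1. Q0=[P4] Q1=[P1,P2,P3] Q2=[]
t=6-8: P4@Q0 runs 2, rem=5, I/O yield, promote→Q0. Q0=[P4] Q1=[P1,P2,P3] Q2=[]
t=8-10: P4@Q0 runs 2, rem=3, I/O yield, promote→Q0. Q0=[P4] Q1=[P1,P2,P3] Q2=[]
t=10-12: P4@Q0 runs 2, rem=1, I/O yield, promote→Q0. Q0=[P4] Q1=[P1,P2,P3] Q2=[]
t=12-13: P4@Q0 runs 1, rem=0, completes. Q0=[] Q1=[P1,P2,P3] Q2=[]
t=13-19: P1@Q1 runs 6, rem=3, quantum used, demote→Q2. Q0=[] Q1=[P2,P3] Q2=[P1]
t=19-21: P2@Q1 runs 2, rem=0, completes. Q0=[] Q1=[P3] Q2=[P1]
t=21-27: P3@Q1 runs 6, rem=7, quantum used, demote→Q2. Q0=[] Q1=[] Q2=[P1,P3]
t=27-30: P1@Q2 runs 3, rem=0, completes. Q0=[] Q1=[] Q2=[P3]
t=30-37: P3@Q2 runs 7, rem=0, completes. Q0=[] Q1=[] Q2=[]

Answer: 0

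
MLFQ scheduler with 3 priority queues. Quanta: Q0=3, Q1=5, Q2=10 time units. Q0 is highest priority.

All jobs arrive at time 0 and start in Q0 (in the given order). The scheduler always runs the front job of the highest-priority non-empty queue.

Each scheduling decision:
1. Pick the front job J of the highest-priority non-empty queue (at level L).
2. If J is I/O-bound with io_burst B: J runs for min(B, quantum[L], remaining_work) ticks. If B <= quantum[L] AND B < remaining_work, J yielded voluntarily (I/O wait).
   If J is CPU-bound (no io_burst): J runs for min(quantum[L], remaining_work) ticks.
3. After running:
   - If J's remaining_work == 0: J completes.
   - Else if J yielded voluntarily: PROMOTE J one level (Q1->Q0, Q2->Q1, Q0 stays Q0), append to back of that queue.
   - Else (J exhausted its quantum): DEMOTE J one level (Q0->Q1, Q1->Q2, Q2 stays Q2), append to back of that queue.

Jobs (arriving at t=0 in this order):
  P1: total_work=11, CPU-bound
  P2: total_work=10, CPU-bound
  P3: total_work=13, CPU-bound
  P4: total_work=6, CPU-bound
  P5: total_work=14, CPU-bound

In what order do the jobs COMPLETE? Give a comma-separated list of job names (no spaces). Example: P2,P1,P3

t=0-3: P1@Q0 runs 3, rem=8, quantum used, demote→Q1. Q0=[P2,P3,P4,P5] Q1=[P1] Q2=[]
t=3-6: P2@Q0 runs 3, rem=7, quantum used, demote→Q1. Q0=[P3,P4,P5] Q1=[P1,P2] Q2=[]
t=6-9: P3@Q0 runs 3, rem=10, quantum used, demote→Q1. Q0=[P4,P5] Q1=[P1,P2,P3] Q2=[]
t=9-12: P4@Q0 runs 3, rem=3, quantum used, demote→Q1. Q0=[P5] Q1=[P1,P2,P3,P4] Q2=[]
t=12-15: P5@Q0 runs 3, rem=11, quantum used, demote→Q1. Q0=[] Q1=[P1,P2,P3,P4,P5] Q2=[]
t=15-20: P1@Q1 runs 5, rem=3, quantum used, demote→Q2. Q0=[] Q1=[P2,P3,P4,P5] Q2=[P1]
t=20-25: P2@Q1 runs 5, rem=2, quantum used, demote→Q2. Q0=[] Q1=[P3,P4,P5] Q2=[P1,P2]
t=25-30: P3@Q1 runs 5, rem=5, quantum used, demote→Q2. Q0=[] Q1=[P4,P5] Q2=[P1,P2,P3]
t=30-33: P4@Q1 runs 3, rem=0, completes. Q0=[] Q1=[P5] Q2=[P1,P2,P3]
t=33-38: P5@Q1 runs 5, rem=6, quantum used, demote→Q2. Q0=[] Q1=[] Q2=[P1,P2,P3,P5]
t=38-41: P1@Q2 runs 3, rem=0, completes. Q0=[] Q1=[] Q2=[P2,P3,P5]
t=41-43: P2@Q2 runs 2, rem=0, completes. Q0=[] Q1=[] Q2=[P3,P5]
t=43-48: P3@Q2 runs 5, rem=0, completes. Q0=[] Q1=[] Q2=[P5]
t=48-54: P5@Q2 runs 6, rem=0, completes. Q0=[] Q1=[] Q2=[]

Answer: P4,P1,P2,P3,P5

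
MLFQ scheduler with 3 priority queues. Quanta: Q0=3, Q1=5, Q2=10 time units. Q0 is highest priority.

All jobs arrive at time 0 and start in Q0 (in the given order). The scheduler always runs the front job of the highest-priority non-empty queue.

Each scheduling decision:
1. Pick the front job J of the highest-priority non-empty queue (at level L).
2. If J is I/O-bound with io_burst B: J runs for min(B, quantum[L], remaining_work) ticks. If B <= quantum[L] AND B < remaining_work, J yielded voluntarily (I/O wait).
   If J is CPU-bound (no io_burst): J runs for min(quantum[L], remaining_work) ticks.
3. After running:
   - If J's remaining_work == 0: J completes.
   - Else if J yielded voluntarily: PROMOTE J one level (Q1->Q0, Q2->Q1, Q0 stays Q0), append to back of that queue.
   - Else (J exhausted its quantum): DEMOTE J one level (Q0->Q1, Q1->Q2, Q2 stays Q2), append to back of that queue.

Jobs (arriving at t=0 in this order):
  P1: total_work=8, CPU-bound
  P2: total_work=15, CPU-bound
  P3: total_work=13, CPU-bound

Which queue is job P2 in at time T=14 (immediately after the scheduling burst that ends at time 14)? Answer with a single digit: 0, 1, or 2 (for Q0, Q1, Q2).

t=0-3: P1@Q0 runs 3, rem=5, quantum used, demote→Q1. Q0=[P2,P3] Q1=[P1] Q2=[]
t=3-6: P2@Q0 runs 3, rem=12, quantum used, demote→Q1. Q0=[P3] Q1=[P1,P2] Q2=[]
t=6-9: P3@Q0 runs 3, rem=10, quantum used, demote→Q1. Q0=[] Q1=[P1,P2,P3] Q2=[]
t=9-14: P1@Q1 runs 5, rem=0, completes. Q0=[] Q1=[P2,P3] Q2=[]
t=14-19: P2@Q1 runs 5, rem=7, quantum used, demote→Q2. Q0=[] Q1=[P3] Q2=[P2]
t=19-24: P3@Q1 runs 5, rem=5, quantum used, demote→Q2. Q0=[] Q1=[] Q2=[P2,P3]
t=24-31: P2@Q2 runs 7, rem=0, completes. Q0=[] Q1=[] Q2=[P3]
t=31-36: P3@Q2 runs 5, rem=0, completes. Q0=[] Q1=[] Q2=[]

Answer: 1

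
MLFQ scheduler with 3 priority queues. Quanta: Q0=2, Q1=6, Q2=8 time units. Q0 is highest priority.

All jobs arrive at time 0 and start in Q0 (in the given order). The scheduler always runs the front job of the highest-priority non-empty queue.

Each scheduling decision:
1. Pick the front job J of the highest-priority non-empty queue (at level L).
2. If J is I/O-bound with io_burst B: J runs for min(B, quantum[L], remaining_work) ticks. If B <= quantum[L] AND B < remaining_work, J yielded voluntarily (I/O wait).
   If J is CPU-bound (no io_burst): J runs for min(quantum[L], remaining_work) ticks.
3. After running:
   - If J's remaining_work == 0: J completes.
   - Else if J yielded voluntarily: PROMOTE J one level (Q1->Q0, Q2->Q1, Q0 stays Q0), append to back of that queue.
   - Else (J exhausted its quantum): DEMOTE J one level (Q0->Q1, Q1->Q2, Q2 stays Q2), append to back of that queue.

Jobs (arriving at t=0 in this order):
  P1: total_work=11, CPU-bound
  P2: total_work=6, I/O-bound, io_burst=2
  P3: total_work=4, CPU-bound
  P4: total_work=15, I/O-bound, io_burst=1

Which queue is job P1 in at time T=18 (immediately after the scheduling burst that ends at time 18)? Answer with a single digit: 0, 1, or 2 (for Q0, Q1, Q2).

t=0-2: P1@Q0 runs 2, rem=9, quantum used, demote→Q1. Q0=[P2,P3,P4] Q1=[P1] Q2=[]
t=2-4: P2@Q0 runs 2, rem=4, I/O yield, promote→Q0. Q0=[P3,P4,P2] Q1=[P1] Q2=[]
t=4-6: P3@Q0 runs 2, rem=2, quantum used, demote→Q1. Q0=[P4,P2] Q1=[P1,P3] Q2=[]
t=6-7: P4@Q0 runs 1, rem=14, I/O yield, promote→Q0. Q0=[P2,P4] Q1=[P1,P3] Q2=[]
t=7-9: P2@Q0 runs 2, rem=2, I/O yield, promote→Q0. Q0=[P4,P2] Q1=[P1,P3] Q2=[]
t=9-10: P4@Q0 runs 1, rem=13, I/O yield, promote→Q0. Q0=[P2,P4] Q1=[P1,P3] Q2=[]
t=10-12: P2@Q0 runs 2, rem=0, completes. Q0=[P4] Q1=[P1,P3] Q2=[]
t=12-13: P4@Q0 runs 1, rem=12, I/O yield, promote→Q0. Q0=[P4] Q1=[P1,P3] Q2=[]
t=13-14: P4@Q0 runs 1, rem=11, I/O yield, promote→Q0. Q0=[P4] Q1=[P1,P3] Q2=[]
t=14-15: P4@Q0 runs 1, rem=10, I/O yield, promote→Q0. Q0=[P4] Q1=[P1,P3] Q2=[]
t=15-16: P4@Q0 runs 1, rem=9, I/O yield, promote→Q0. Q0=[P4] Q1=[P1,P3] Q2=[]
t=16-17: P4@Q0 runs 1, rem=8, I/O yield, promote→Q0. Q0=[P4] Q1=[P1,P3] Q2=[]
t=17-18: P4@Q0 runs 1, rem=7, I/O yield, promote→Q0. Q0=[P4] Q1=[P1,P3] Q2=[]
t=18-19: P4@Q0 runs 1, rem=6, I/O yield, promote→Q0. Q0=[P4] Q1=[P1,P3] Q2=[]
t=19-20: P4@Q0 runs 1, rem=5, I/O yield, promote→Q0. Q0=[P4] Q1=[P1,P3] Q2=[]
t=20-21: P4@Q0 runs 1, rem=4, I/O yield, promote→Q0. Q0=[P4] Q1=[P1,P3] Q2=[]
t=21-22: P4@Q0 runs 1, rem=3, I/O yield, promote→Q0. Q0=[P4] Q1=[P1,P3] Q2=[]
t=22-23: P4@Q0 runs 1, rem=2, I/O yield, promote→Q0. Q0=[P4] Q1=[P1,P3] Q2=[]
t=23-24: P4@Q0 runs 1, rem=1, I/O yield, promote→Q0. Q0=[P4] Q1=[P1,P3] Q2=[]
t=24-25: P4@Q0 runs 1, rem=0, completes. Q0=[] Q1=[P1,P3] Q2=[]
t=25-31: P1@Q1 runs 6, rem=3, quantum used, demote→Q2. Q0=[] Q1=[P3] Q2=[P1]
t=31-33: P3@Q1 runs 2, rem=0, completes. Q0=[] Q1=[] Q2=[P1]
t=33-36: P1@Q2 runs 3, rem=0, completes. Q0=[] Q1=[] Q2=[]

Answer: 1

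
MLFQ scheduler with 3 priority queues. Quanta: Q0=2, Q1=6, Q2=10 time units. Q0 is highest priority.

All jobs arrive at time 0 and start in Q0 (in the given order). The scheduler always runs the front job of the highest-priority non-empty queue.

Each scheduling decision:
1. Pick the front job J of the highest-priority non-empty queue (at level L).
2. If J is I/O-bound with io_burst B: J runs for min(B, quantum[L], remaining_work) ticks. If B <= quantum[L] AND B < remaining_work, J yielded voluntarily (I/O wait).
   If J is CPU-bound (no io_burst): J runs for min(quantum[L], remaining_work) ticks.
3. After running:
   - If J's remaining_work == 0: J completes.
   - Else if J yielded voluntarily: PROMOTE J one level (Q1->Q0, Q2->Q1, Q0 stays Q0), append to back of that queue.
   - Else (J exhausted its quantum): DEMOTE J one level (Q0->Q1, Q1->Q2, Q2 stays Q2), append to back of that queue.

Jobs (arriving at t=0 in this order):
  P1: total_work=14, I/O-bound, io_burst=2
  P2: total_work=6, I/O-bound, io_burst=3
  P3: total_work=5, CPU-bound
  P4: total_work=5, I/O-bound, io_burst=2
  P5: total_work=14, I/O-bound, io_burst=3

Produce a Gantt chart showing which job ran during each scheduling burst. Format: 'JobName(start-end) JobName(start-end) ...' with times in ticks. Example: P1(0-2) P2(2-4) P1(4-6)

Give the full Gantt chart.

Answer: P1(0-2) P2(2-4) P3(4-6) P4(6-8) P5(8-10) P1(10-12) P4(12-14) P1(14-16) P4(16-17) P1(17-19) P1(19-21) P1(21-23) P1(23-25) P2(25-28) P2(28-29) P3(29-32) P5(32-35) P5(35-37) P5(37-40) P5(40-42) P5(42-44)

Derivation:
t=0-2: P1@Q0 runs 2, rem=12, I/O yield, promote→Q0. Q0=[P2,P3,P4,P5,P1] Q1=[] Q2=[]
t=2-4: P2@Q0 runs 2, rem=4, quantum used, demote→Q1. Q0=[P3,P4,P5,P1] Q1=[P2] Q2=[]
t=4-6: P3@Q0 runs 2, rem=3, quantum used, demote→Q1. Q0=[P4,P5,P1] Q1=[P2,P3] Q2=[]
t=6-8: P4@Q0 runs 2, rem=3, I/O yield, promote→Q0. Q0=[P5,P1,P4] Q1=[P2,P3] Q2=[]
t=8-10: P5@Q0 runs 2, rem=12, quantum used, demote→Q1. Q0=[P1,P4] Q1=[P2,P3,P5] Q2=[]
t=10-12: P1@Q0 runs 2, rem=10, I/O yield, promote→Q0. Q0=[P4,P1] Q1=[P2,P3,P5] Q2=[]
t=12-14: P4@Q0 runs 2, rem=1, I/O yield, promote→Q0. Q0=[P1,P4] Q1=[P2,P3,P5] Q2=[]
t=14-16: P1@Q0 runs 2, rem=8, I/O yield, promote→Q0. Q0=[P4,P1] Q1=[P2,P3,P5] Q2=[]
t=16-17: P4@Q0 runs 1, rem=0, completes. Q0=[P1] Q1=[P2,P3,P5] Q2=[]
t=17-19: P1@Q0 runs 2, rem=6, I/O yield, promote→Q0. Q0=[P1] Q1=[P2,P3,P5] Q2=[]
t=19-21: P1@Q0 runs 2, rem=4, I/O yield, promote→Q0. Q0=[P1] Q1=[P2,P3,P5] Q2=[]
t=21-23: P1@Q0 runs 2, rem=2, I/O yield, promote→Q0. Q0=[P1] Q1=[P2,P3,P5] Q2=[]
t=23-25: P1@Q0 runs 2, rem=0, completes. Q0=[] Q1=[P2,P3,P5] Q2=[]
t=25-28: P2@Q1 runs 3, rem=1, I/O yield, promote→Q0. Q0=[P2] Q1=[P3,P5] Q2=[]
t=28-29: P2@Q0 runs 1, rem=0, completes. Q0=[] Q1=[P3,P5] Q2=[]
t=29-32: P3@Q1 runs 3, rem=0, completes. Q0=[] Q1=[P5] Q2=[]
t=32-35: P5@Q1 runs 3, rem=9, I/O yield, promote→Q0. Q0=[P5] Q1=[] Q2=[]
t=35-37: P5@Q0 runs 2, rem=7, quantum used, demote→Q1. Q0=[] Q1=[P5] Q2=[]
t=37-40: P5@Q1 runs 3, rem=4, I/O yield, promote→Q0. Q0=[P5] Q1=[] Q2=[]
t=40-42: P5@Q0 runs 2, rem=2, quantum used, demote→Q1. Q0=[] Q1=[P5] Q2=[]
t=42-44: P5@Q1 runs 2, rem=0, completes. Q0=[] Q1=[] Q2=[]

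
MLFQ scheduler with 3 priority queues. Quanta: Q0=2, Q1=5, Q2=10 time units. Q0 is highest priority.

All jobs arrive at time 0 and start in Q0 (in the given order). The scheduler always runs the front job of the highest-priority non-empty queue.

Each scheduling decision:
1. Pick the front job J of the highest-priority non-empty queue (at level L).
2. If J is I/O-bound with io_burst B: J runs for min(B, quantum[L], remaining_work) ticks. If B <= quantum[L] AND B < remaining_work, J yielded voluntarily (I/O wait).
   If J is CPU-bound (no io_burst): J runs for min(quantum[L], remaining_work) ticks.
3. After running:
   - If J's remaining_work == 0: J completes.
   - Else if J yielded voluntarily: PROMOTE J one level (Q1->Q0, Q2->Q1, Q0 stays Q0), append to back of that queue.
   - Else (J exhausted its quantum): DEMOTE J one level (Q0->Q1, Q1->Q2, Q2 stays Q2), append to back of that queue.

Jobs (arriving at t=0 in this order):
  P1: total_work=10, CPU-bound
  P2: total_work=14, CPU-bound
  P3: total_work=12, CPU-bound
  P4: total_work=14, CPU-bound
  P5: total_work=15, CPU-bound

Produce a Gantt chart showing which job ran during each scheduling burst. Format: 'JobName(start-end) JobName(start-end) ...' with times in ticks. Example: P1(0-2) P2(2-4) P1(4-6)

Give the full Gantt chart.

t=0-2: P1@Q0 runs 2, rem=8, quantum used, demote→Q1. Q0=[P2,P3,P4,P5] Q1=[P1] Q2=[]
t=2-4: P2@Q0 runs 2, rem=12, quantum used, demote→Q1. Q0=[P3,P4,P5] Q1=[P1,P2] Q2=[]
t=4-6: P3@Q0 runs 2, rem=10, quantum used, demote→Q1. Q0=[P4,P5] Q1=[P1,P2,P3] Q2=[]
t=6-8: P4@Q0 runs 2, rem=12, quantum used, demote→Q1. Q0=[P5] Q1=[P1,P2,P3,P4] Q2=[]
t=8-10: P5@Q0 runs 2, rem=13, quantum used, demote→Q1. Q0=[] Q1=[P1,P2,P3,P4,P5] Q2=[]
t=10-15: P1@Q1 runs 5, rem=3, quantum used, demote→Q2. Q0=[] Q1=[P2,P3,P4,P5] Q2=[P1]
t=15-20: P2@Q1 runs 5, rem=7, quantum used, demote→Q2. Q0=[] Q1=[P3,P4,P5] Q2=[P1,P2]
t=20-25: P3@Q1 runs 5, rem=5, quantum used, demote→Q2. Q0=[] Q1=[P4,P5] Q2=[P1,P2,P3]
t=25-30: P4@Q1 runs 5, rem=7, quantum used, demote→Q2. Q0=[] Q1=[P5] Q2=[P1,P2,P3,P4]
t=30-35: P5@Q1 runs 5, rem=8, quantum used, demote→Q2. Q0=[] Q1=[] Q2=[P1,P2,P3,P4,P5]
t=35-38: P1@Q2 runs 3, rem=0, completes. Q0=[] Q1=[] Q2=[P2,P3,P4,P5]
t=38-45: P2@Q2 runs 7, rem=0, completes. Q0=[] Q1=[] Q2=[P3,P4,P5]
t=45-50: P3@Q2 runs 5, rem=0, completes. Q0=[] Q1=[] Q2=[P4,P5]
t=50-57: P4@Q2 runs 7, rem=0, completes. Q0=[] Q1=[] Q2=[P5]
t=57-65: P5@Q2 runs 8, rem=0, completes. Q0=[] Q1=[] Q2=[]

Answer: P1(0-2) P2(2-4) P3(4-6) P4(6-8) P5(8-10) P1(10-15) P2(15-20) P3(20-25) P4(25-30) P5(30-35) P1(35-38) P2(38-45) P3(45-50) P4(50-57) P5(57-65)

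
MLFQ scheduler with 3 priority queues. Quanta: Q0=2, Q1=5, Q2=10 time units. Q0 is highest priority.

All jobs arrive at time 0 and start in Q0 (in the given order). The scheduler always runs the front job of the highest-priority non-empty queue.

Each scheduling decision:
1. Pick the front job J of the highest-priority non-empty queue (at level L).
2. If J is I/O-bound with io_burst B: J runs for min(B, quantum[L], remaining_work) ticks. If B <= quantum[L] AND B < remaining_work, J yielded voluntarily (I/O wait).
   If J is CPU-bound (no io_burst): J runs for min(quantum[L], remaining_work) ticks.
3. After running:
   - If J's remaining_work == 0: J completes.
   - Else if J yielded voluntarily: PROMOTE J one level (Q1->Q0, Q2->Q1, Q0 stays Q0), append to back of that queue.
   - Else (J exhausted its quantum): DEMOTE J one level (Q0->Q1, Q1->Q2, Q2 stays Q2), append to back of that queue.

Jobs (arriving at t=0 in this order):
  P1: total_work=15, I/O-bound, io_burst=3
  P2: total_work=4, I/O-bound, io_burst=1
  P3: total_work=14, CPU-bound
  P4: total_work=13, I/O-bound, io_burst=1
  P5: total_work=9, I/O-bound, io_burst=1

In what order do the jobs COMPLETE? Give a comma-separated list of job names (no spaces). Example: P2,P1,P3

t=0-2: P1@Q0 runs 2, rem=13, quantum used, demote→Q1. Q0=[P2,P3,P4,P5] Q1=[P1] Q2=[]
t=2-3: P2@Q0 runs 1, rem=3, I/O yield, promote→Q0. Q0=[P3,P4,P5,P2] Q1=[P1] Q2=[]
t=3-5: P3@Q0 runs 2, rem=12, quantum used, demote→Q1. Q0=[P4,P5,P2] Q1=[P1,P3] Q2=[]
t=5-6: P4@Q0 runs 1, rem=12, I/O yield, promote→Q0. Q0=[P5,P2,P4] Q1=[P1,P3] Q2=[]
t=6-7: P5@Q0 runs 1, rem=8, I/O yield, promote→Q0. Q0=[P2,P4,P5] Q1=[P1,P3] Q2=[]
t=7-8: P2@Q0 runs 1, rem=2, I/O yield, promote→Q0. Q0=[P4,P5,P2] Q1=[P1,P3] Q2=[]
t=8-9: P4@Q0 runs 1, rem=11, I/O yield, promote→Q0. Q0=[P5,P2,P4] Q1=[P1,P3] Q2=[]
t=9-10: P5@Q0 runs 1, rem=7, I/O yield, promote→Q0. Q0=[P2,P4,P5] Q1=[P1,P3] Q2=[]
t=10-11: P2@Q0 runs 1, rem=1, I/O yield, promote→Q0. Q0=[P4,P5,P2] Q1=[P1,P3] Q2=[]
t=11-12: P4@Q0 runs 1, rem=10, I/O yield, promote→Q0. Q0=[P5,P2,P4] Q1=[P1,P3] Q2=[]
t=12-13: P5@Q0 runs 1, rem=6, I/O yield, promote→Q0. Q0=[P2,P4,P5] Q1=[P1,P3] Q2=[]
t=13-14: P2@Q0 runs 1, rem=0, completes. Q0=[P4,P5] Q1=[P1,P3] Q2=[]
t=14-15: P4@Q0 runs 1, rem=9, I/O yield, promote→Q0. Q0=[P5,P4] Q1=[P1,P3] Q2=[]
t=15-16: P5@Q0 runs 1, rem=5, I/O yield, promote→Q0. Q0=[P4,P5] Q1=[P1,P3] Q2=[]
t=16-17: P4@Q0 runs 1, rem=8, I/O yield, promote→Q0. Q0=[P5,P4] Q1=[P1,P3] Q2=[]
t=17-18: P5@Q0 runs 1, rem=4, I/O yield, promote→Q0. Q0=[P4,P5] Q1=[P1,P3] Q2=[]
t=18-19: P4@Q0 runs 1, rem=7, I/O yield, promote→Q0. Q0=[P5,P4] Q1=[P1,P3] Q2=[]
t=19-20: P5@Q0 runs 1, rem=3, I/O yield, promote→Q0. Q0=[P4,P5] Q1=[P1,P3] Q2=[]
t=20-21: P4@Q0 runs 1, rem=6, I/O yield, promote→Q0. Q0=[P5,P4] Q1=[P1,P3] Q2=[]
t=21-22: P5@Q0 runs 1, rem=2, I/O yield, promote→Q0. Q0=[P4,P5] Q1=[P1,P3] Q2=[]
t=22-23: P4@Q0 runs 1, rem=5, I/O yield, promote→Q0. Q0=[P5,P4] Q1=[P1,P3] Q2=[]
t=23-24: P5@Q0 runs 1, rem=1, I/O yield, promote→Q0. Q0=[P4,P5] Q1=[P1,P3] Q2=[]
t=24-25: P4@Q0 runs 1, rem=4, I/O yield, promote→Q0. Q0=[P5,P4] Q1=[P1,P3] Q2=[]
t=25-26: P5@Q0 runs 1, rem=0, completes. Q0=[P4] Q1=[P1,P3] Q2=[]
t=26-27: P4@Q0 runs 1, rem=3, I/O yield, promote→Q0. Q0=[P4] Q1=[P1,P3] Q2=[]
t=27-28: P4@Q0 runs 1, rem=2, I/O yield, promote→Q0. Q0=[P4] Q1=[P1,P3] Q2=[]
t=28-29: P4@Q0 runs 1, rem=1, I/O yield, promote→Q0. Q0=[P4] Q1=[P1,P3] Q2=[]
t=29-30: P4@Q0 runs 1, rem=0, completes. Q0=[] Q1=[P1,P3] Q2=[]
t=30-33: P1@Q1 runs 3, rem=10, I/O yield, promote→Q0. Q0=[P1] Q1=[P3] Q2=[]
t=33-35: P1@Q0 runs 2, rem=8, quantum used, demote→Q1. Q0=[] Q1=[P3,P1] Q2=[]
t=35-40: P3@Q1 runs 5, rem=7, quantum used, demote→Q2. Q0=[] Q1=[P1] Q2=[P3]
t=40-43: P1@Q1 runs 3, rem=5, I/O yield, promote→Q0. Q0=[P1] Q1=[] Q2=[P3]
t=43-45: P1@Q0 runs 2, rem=3, quantum used, demote→Q1. Q0=[] Q1=[P1] Q2=[P3]
t=45-48: P1@Q1 runs 3, rem=0, completes. Q0=[] Q1=[] Q2=[P3]
t=48-55: P3@Q2 runs 7, rem=0, completes. Q0=[] Q1=[] Q2=[]

Answer: P2,P5,P4,P1,P3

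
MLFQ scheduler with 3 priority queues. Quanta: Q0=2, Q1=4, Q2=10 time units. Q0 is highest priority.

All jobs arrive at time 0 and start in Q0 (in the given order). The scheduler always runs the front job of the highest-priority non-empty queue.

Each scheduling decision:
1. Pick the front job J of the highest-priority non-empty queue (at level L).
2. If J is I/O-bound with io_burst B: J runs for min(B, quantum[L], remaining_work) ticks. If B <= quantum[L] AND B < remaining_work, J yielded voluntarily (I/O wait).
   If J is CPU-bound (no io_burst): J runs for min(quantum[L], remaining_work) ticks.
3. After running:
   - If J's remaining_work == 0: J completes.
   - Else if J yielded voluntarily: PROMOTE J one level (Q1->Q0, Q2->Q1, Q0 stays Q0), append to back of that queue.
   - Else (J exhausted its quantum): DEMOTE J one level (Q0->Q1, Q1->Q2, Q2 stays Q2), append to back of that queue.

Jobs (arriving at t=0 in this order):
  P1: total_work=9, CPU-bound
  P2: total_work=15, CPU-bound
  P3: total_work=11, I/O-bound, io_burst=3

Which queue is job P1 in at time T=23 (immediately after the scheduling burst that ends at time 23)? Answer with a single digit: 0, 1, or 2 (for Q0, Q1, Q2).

t=0-2: P1@Q0 runs 2, rem=7, quantum used, demote→Q1. Q0=[P2,P3] Q1=[P1] Q2=[]
t=2-4: P2@Q0 runs 2, rem=13, quantum used, demote→Q1. Q0=[P3] Q1=[P1,P2] Q2=[]
t=4-6: P3@Q0 runs 2, rem=9, quantum used, demote→Q1. Q0=[] Q1=[P1,P2,P3] Q2=[]
t=6-10: P1@Q1 runs 4, rem=3, quantum used, demote→Q2. Q0=[] Q1=[P2,P3] Q2=[P1]
t=10-14: P2@Q1 runs 4, rem=9, quantum used, demote→Q2. Q0=[] Q1=[P3] Q2=[P1,P2]
t=14-17: P3@Q1 runs 3, rem=6, I/O yield, promote→Q0. Q0=[P3] Q1=[] Q2=[P1,P2]
t=17-19: P3@Q0 runs 2, rem=4, quantum used, demote→Q1. Q0=[] Q1=[P3] Q2=[P1,P2]
t=19-22: P3@Q1 runs 3, rem=1, I/O yield, promote→Q0. Q0=[P3] Q1=[] Q2=[P1,P2]
t=22-23: P3@Q0 runs 1, rem=0, completes. Q0=[] Q1=[] Q2=[P1,P2]
t=23-26: P1@Q2 runs 3, rem=0, completes. Q0=[] Q1=[] Q2=[P2]
t=26-35: P2@Q2 runs 9, rem=0, completes. Q0=[] Q1=[] Q2=[]

Answer: 2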